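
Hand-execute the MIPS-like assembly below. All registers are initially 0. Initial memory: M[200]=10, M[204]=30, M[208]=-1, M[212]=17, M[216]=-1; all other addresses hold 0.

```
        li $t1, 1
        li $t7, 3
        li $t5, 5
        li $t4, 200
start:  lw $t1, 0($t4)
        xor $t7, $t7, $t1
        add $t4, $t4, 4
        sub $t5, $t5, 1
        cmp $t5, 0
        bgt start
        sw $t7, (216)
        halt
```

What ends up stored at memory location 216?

after li $t1, 1: $t1=1
after li $t7, 3: $t7=3
after li $t5, 5: $t5=5
after li $t4, 200: $t4=200
after lw $t1, 0($t4): $t1=M[200]=10
after xor $t7, $t7, $t1: $t7=3^10=9
after add $t4, $t4, 4: $t4=200+4=204
after sub $t5, $t5, 1: $t5=5-1=4
cmp $t5, 0  (cmp 4,0)
bgt start: taken
after lw $t1, 0($t4): $t1=M[204]=30
after xor $t7, $t7, $t1: $t7=9^30=23
after add $t4, $t4, 4: $t4=204+4=208
after sub $t5, $t5, 1: $t5=4-1=3
cmp $t5, 0  (cmp 3,0)
bgt start: taken
after lw $t1, 0($t4): $t1=M[208]=-1
after xor $t7, $t7, $t1: $t7=23^(-1)=-24
after add $t4, $t4, 4: $t4=208+4=212
after sub $t5, $t5, 1: $t5=3-1=2
cmp $t5, 0  (cmp 2,0)
bgt start: taken
after lw $t1, 0($t4): $t1=M[212]=17
after xor $t7, $t7, $t1: $t7=(-24)^17=-7
after add $t4, $t4, 4: $t4=212+4=216
after sub $t5, $t5, 1: $t5=2-1=1
cmp $t5, 0  (cmp 1,0)
bgt start: taken
after lw $t1, 0($t4): $t1=M[216]=-1
after xor $t7, $t7, $t1: $t7=(-7)^(-1)=6
after add $t4, $t4, 4: $t4=216+4=220
after sub $t5, $t5, 1: $t5=1-1=0
cmp $t5, 0  (cmp 0,0)
bgt start: not taken
sw $t7, (216) → M[216]=6
halt.

6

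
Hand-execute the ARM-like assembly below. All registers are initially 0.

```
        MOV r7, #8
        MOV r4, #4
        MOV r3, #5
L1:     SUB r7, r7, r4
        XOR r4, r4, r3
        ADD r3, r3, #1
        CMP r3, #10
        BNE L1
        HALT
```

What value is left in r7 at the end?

MOV r7, #8 → r7=8
MOV r4, #4 → r4=4
MOV r3, #5 → r3=5
SUB r7, r7, r4 → r7=8-4=4
XOR r4, r4, r3 → r4=4^5=1
ADD r3, r3, #1 → r3=5+1=6
CMP r3, #10  (cmp 6,10)
BNE L1: taken
SUB r7, r7, r4 → r7=4-1=3
XOR r4, r4, r3 → r4=1^6=7
ADD r3, r3, #1 → r3=6+1=7
CMP r3, #10  (cmp 7,10)
BNE L1: taken
SUB r7, r7, r4 → r7=3-7=-4
XOR r4, r4, r3 → r4=7^7=0
ADD r3, r3, #1 → r3=7+1=8
CMP r3, #10  (cmp 8,10)
BNE L1: taken
SUB r7, r7, r4 → r7=(-4)-0=-4
XOR r4, r4, r3 → r4=0^8=8
ADD r3, r3, #1 → r3=8+1=9
CMP r3, #10  (cmp 9,10)
BNE L1: taken
SUB r7, r7, r4 → r7=(-4)-8=-12
XOR r4, r4, r3 → r4=8^9=1
ADD r3, r3, #1 → r3=9+1=10
CMP r3, #10  (cmp 10,10)
BNE L1: not taken
halt.

-12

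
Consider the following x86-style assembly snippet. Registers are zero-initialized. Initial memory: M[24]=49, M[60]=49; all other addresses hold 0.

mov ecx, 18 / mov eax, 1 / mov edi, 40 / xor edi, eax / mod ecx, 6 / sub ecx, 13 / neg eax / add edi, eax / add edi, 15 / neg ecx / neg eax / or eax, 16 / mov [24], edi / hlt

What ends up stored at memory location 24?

55

ecx=18
eax=1
edi=40
edi=40^1=41
ecx=18%6=0
ecx=0-13=-13
eax=-(1)=-1
edi=41+(-1)=40
edi=40+15=55
ecx=-(-13)=13
eax=-(-1)=1
eax=1|16=17
mov [24], edi → M[24]=55
halt.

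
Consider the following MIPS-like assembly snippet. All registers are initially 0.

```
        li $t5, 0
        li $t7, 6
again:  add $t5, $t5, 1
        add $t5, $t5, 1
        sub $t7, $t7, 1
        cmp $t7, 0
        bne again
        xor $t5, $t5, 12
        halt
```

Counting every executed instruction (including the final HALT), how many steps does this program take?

li $t5, 0 → $t5=0
li $t7, 6 → $t7=6
add $t5, $t5, 1 → $t5=0+1=1
add $t5, $t5, 1 → $t5=1+1=2
sub $t7, $t7, 1 → $t7=6-1=5
cmp $t7, 0  (cmp 5,0)
bne again: taken
add $t5, $t5, 1 → $t5=2+1=3
add $t5, $t5, 1 → $t5=3+1=4
sub $t7, $t7, 1 → $t7=5-1=4
cmp $t7, 0  (cmp 4,0)
bne again: taken
add $t5, $t5, 1 → $t5=4+1=5
add $t5, $t5, 1 → $t5=5+1=6
sub $t7, $t7, 1 → $t7=4-1=3
cmp $t7, 0  (cmp 3,0)
bne again: taken
add $t5, $t5, 1 → $t5=6+1=7
add $t5, $t5, 1 → $t5=7+1=8
sub $t7, $t7, 1 → $t7=3-1=2
cmp $t7, 0  (cmp 2,0)
bne again: taken
add $t5, $t5, 1 → $t5=8+1=9
add $t5, $t5, 1 → $t5=9+1=10
sub $t7, $t7, 1 → $t7=2-1=1
cmp $t7, 0  (cmp 1,0)
bne again: taken
add $t5, $t5, 1 → $t5=10+1=11
add $t5, $t5, 1 → $t5=11+1=12
sub $t7, $t7, 1 → $t7=1-1=0
cmp $t7, 0  (cmp 0,0)
bne again: not taken
xor $t5, $t5, 12 → $t5=12^12=0
halt.
Total executed instructions: 34.

34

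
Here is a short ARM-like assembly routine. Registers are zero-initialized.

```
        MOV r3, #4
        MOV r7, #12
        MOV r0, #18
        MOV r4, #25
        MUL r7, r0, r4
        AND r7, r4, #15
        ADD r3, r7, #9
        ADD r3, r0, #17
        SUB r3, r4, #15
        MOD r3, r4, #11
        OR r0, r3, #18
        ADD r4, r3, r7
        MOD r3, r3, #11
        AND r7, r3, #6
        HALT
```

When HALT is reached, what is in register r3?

3

MOV r3, #4 → r3=4
MOV r7, #12 → r7=12
MOV r0, #18 → r0=18
MOV r4, #25 → r4=25
MUL r7, r0, r4 → r7=18*25=450
AND r7, r4, #15 → r7=25&15=9
ADD r3, r7, #9 → r3=9+9=18
ADD r3, r0, #17 → r3=18+17=35
SUB r3, r4, #15 → r3=25-15=10
MOD r3, r4, #11 → r3=25%11=3
OR r0, r3, #18 → r0=3|18=19
ADD r4, r3, r7 → r4=3+9=12
MOD r3, r3, #11 → r3=3%11=3
AND r7, r3, #6 → r7=3&6=2
halt.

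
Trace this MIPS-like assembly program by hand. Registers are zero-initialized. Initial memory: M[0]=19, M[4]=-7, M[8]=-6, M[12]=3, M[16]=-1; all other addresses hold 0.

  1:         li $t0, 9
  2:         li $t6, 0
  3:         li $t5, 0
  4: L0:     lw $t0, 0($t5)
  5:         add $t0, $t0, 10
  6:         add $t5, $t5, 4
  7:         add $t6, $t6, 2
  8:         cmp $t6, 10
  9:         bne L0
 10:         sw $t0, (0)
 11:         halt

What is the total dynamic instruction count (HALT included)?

after li $t0, 9: $t0=9
after li $t6, 0: $t6=0
after li $t5, 0: $t5=0
after lw $t0, 0($t5): $t0=M[0]=19
after add $t0, $t0, 10: $t0=19+10=29
after add $t5, $t5, 4: $t5=0+4=4
after add $t6, $t6, 2: $t6=0+2=2
cmp $t6, 10  (cmp 2,10)
bne L0: taken
after lw $t0, 0($t5): $t0=M[4]=-7
after add $t0, $t0, 10: $t0=(-7)+10=3
after add $t5, $t5, 4: $t5=4+4=8
after add $t6, $t6, 2: $t6=2+2=4
cmp $t6, 10  (cmp 4,10)
bne L0: taken
after lw $t0, 0($t5): $t0=M[8]=-6
after add $t0, $t0, 10: $t0=(-6)+10=4
after add $t5, $t5, 4: $t5=8+4=12
after add $t6, $t6, 2: $t6=4+2=6
cmp $t6, 10  (cmp 6,10)
bne L0: taken
after lw $t0, 0($t5): $t0=M[12]=3
after add $t0, $t0, 10: $t0=3+10=13
after add $t5, $t5, 4: $t5=12+4=16
after add $t6, $t6, 2: $t6=6+2=8
cmp $t6, 10  (cmp 8,10)
bne L0: taken
after lw $t0, 0($t5): $t0=M[16]=-1
after add $t0, $t0, 10: $t0=(-1)+10=9
after add $t5, $t5, 4: $t5=16+4=20
after add $t6, $t6, 2: $t6=8+2=10
cmp $t6, 10  (cmp 10,10)
bne L0: not taken
sw $t0, (0) → M[0]=9
halt.
Total executed instructions: 35.

35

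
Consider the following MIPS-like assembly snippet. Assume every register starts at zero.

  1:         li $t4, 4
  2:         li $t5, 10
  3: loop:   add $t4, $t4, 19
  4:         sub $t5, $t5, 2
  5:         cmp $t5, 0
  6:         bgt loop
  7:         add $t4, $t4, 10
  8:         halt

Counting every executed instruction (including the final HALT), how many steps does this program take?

24

after li $t4, 4: $t4=4
after li $t5, 10: $t5=10
after add $t4, $t4, 19: $t4=4+19=23
after sub $t5, $t5, 2: $t5=10-2=8
cmp $t5, 0  (cmp 8,0)
bgt loop: taken
after add $t4, $t4, 19: $t4=23+19=42
after sub $t5, $t5, 2: $t5=8-2=6
cmp $t5, 0  (cmp 6,0)
bgt loop: taken
after add $t4, $t4, 19: $t4=42+19=61
after sub $t5, $t5, 2: $t5=6-2=4
cmp $t5, 0  (cmp 4,0)
bgt loop: taken
after add $t4, $t4, 19: $t4=61+19=80
after sub $t5, $t5, 2: $t5=4-2=2
cmp $t5, 0  (cmp 2,0)
bgt loop: taken
after add $t4, $t4, 19: $t4=80+19=99
after sub $t5, $t5, 2: $t5=2-2=0
cmp $t5, 0  (cmp 0,0)
bgt loop: not taken
after add $t4, $t4, 10: $t4=99+10=109
halt.
Total executed instructions: 24.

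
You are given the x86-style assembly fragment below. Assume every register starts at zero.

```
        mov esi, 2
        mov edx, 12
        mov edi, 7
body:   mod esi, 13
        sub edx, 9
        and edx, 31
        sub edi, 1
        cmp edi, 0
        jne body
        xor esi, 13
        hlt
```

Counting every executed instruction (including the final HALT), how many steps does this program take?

after mov esi, 2: esi=2
after mov edx, 12: edx=12
after mov edi, 7: edi=7
after mod esi, 13: esi=2%13=2
after sub edx, 9: edx=12-9=3
after and edx, 31: edx=3&31=3
after sub edi, 1: edi=7-1=6
cmp edi, 0  (cmp 6,0)
jne body: taken
after mod esi, 13: esi=2%13=2
after sub edx, 9: edx=3-9=-6
after and edx, 31: edx=(-6)&31=26
after sub edi, 1: edi=6-1=5
cmp edi, 0  (cmp 5,0)
jne body: taken
after mod esi, 13: esi=2%13=2
after sub edx, 9: edx=26-9=17
after and edx, 31: edx=17&31=17
after sub edi, 1: edi=5-1=4
cmp edi, 0  (cmp 4,0)
jne body: taken
after mod esi, 13: esi=2%13=2
after sub edx, 9: edx=17-9=8
after and edx, 31: edx=8&31=8
after sub edi, 1: edi=4-1=3
cmp edi, 0  (cmp 3,0)
jne body: taken
after mod esi, 13: esi=2%13=2
after sub edx, 9: edx=8-9=-1
after and edx, 31: edx=(-1)&31=31
after sub edi, 1: edi=3-1=2
cmp edi, 0  (cmp 2,0)
jne body: taken
after mod esi, 13: esi=2%13=2
after sub edx, 9: edx=31-9=22
after and edx, 31: edx=22&31=22
after sub edi, 1: edi=2-1=1
cmp edi, 0  (cmp 1,0)
jne body: taken
after mod esi, 13: esi=2%13=2
after sub edx, 9: edx=22-9=13
after and edx, 31: edx=13&31=13
after sub edi, 1: edi=1-1=0
cmp edi, 0  (cmp 0,0)
jne body: not taken
after xor esi, 13: esi=2^13=15
halt.
Total executed instructions: 47.

47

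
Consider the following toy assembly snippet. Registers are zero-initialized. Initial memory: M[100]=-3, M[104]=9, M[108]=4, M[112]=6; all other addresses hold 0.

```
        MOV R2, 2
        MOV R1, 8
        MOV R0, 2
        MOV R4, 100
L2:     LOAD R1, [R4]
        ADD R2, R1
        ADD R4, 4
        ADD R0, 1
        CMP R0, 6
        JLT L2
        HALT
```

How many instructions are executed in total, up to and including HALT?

R2=2
R1=8
R0=2
R4=100
R1=M[100]=-3
R2=2+(-3)=-1
R4=100+4=104
R0=2+1=3
CMP R0, 6  (cmp 3,6)
JLT L2: taken
R1=M[104]=9
R2=(-1)+9=8
R4=104+4=108
R0=3+1=4
CMP R0, 6  (cmp 4,6)
JLT L2: taken
R1=M[108]=4
R2=8+4=12
R4=108+4=112
R0=4+1=5
CMP R0, 6  (cmp 5,6)
JLT L2: taken
R1=M[112]=6
R2=12+6=18
R4=112+4=116
R0=5+1=6
CMP R0, 6  (cmp 6,6)
JLT L2: not taken
halt.
Total executed instructions: 29.

29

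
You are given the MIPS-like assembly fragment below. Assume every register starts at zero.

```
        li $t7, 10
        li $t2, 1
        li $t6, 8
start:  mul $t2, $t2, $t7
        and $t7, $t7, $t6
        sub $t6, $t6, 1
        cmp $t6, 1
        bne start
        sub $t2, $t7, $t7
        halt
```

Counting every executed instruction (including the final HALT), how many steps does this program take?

40

$t7=10
$t2=1
$t6=8
$t2=1*10=10
$t7=10&8=8
$t6=8-1=7
cmp $t6, 1  (cmp 7,1)
bne start: taken
$t2=10*8=80
$t7=8&7=0
$t6=7-1=6
cmp $t6, 1  (cmp 6,1)
bne start: taken
$t2=80*0=0
$t7=0&6=0
$t6=6-1=5
cmp $t6, 1  (cmp 5,1)
bne start: taken
$t2=0*0=0
$t7=0&5=0
$t6=5-1=4
cmp $t6, 1  (cmp 4,1)
bne start: taken
$t2=0*0=0
$t7=0&4=0
$t6=4-1=3
cmp $t6, 1  (cmp 3,1)
bne start: taken
$t2=0*0=0
$t7=0&3=0
$t6=3-1=2
cmp $t6, 1  (cmp 2,1)
bne start: taken
$t2=0*0=0
$t7=0&2=0
$t6=2-1=1
cmp $t6, 1  (cmp 1,1)
bne start: not taken
$t2=0-0=0
halt.
Total executed instructions: 40.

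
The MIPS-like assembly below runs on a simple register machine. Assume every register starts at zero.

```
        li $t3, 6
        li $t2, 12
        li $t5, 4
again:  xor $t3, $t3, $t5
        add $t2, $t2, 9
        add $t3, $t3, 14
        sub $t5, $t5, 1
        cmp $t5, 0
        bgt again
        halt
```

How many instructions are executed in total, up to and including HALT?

after li $t3, 6: $t3=6
after li $t2, 12: $t2=12
after li $t5, 4: $t5=4
after xor $t3, $t3, $t5: $t3=6^4=2
after add $t2, $t2, 9: $t2=12+9=21
after add $t3, $t3, 14: $t3=2+14=16
after sub $t5, $t5, 1: $t5=4-1=3
cmp $t5, 0  (cmp 3,0)
bgt again: taken
after xor $t3, $t3, $t5: $t3=16^3=19
after add $t2, $t2, 9: $t2=21+9=30
after add $t3, $t3, 14: $t3=19+14=33
after sub $t5, $t5, 1: $t5=3-1=2
cmp $t5, 0  (cmp 2,0)
bgt again: taken
after xor $t3, $t3, $t5: $t3=33^2=35
after add $t2, $t2, 9: $t2=30+9=39
after add $t3, $t3, 14: $t3=35+14=49
after sub $t5, $t5, 1: $t5=2-1=1
cmp $t5, 0  (cmp 1,0)
bgt again: taken
after xor $t3, $t3, $t5: $t3=49^1=48
after add $t2, $t2, 9: $t2=39+9=48
after add $t3, $t3, 14: $t3=48+14=62
after sub $t5, $t5, 1: $t5=1-1=0
cmp $t5, 0  (cmp 0,0)
bgt again: not taken
halt.
Total executed instructions: 28.

28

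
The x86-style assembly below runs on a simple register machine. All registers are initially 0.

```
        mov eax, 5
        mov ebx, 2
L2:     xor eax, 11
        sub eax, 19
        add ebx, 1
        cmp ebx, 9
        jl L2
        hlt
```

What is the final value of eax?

after mov eax, 5: eax=5
after mov ebx, 2: ebx=2
after xor eax, 11: eax=5^11=14
after sub eax, 19: eax=14-19=-5
after add ebx, 1: ebx=2+1=3
cmp ebx, 9  (cmp 3,9)
jl L2: taken
after xor eax, 11: eax=(-5)^11=-16
after sub eax, 19: eax=(-16)-19=-35
after add ebx, 1: ebx=3+1=4
cmp ebx, 9  (cmp 4,9)
jl L2: taken
after xor eax, 11: eax=(-35)^11=-42
after sub eax, 19: eax=(-42)-19=-61
after add ebx, 1: ebx=4+1=5
cmp ebx, 9  (cmp 5,9)
jl L2: taken
after xor eax, 11: eax=(-61)^11=-56
after sub eax, 19: eax=(-56)-19=-75
after add ebx, 1: ebx=5+1=6
cmp ebx, 9  (cmp 6,9)
jl L2: taken
after xor eax, 11: eax=(-75)^11=-66
after sub eax, 19: eax=(-66)-19=-85
after add ebx, 1: ebx=6+1=7
cmp ebx, 9  (cmp 7,9)
jl L2: taken
after xor eax, 11: eax=(-85)^11=-96
after sub eax, 19: eax=(-96)-19=-115
after add ebx, 1: ebx=7+1=8
cmp ebx, 9  (cmp 8,9)
jl L2: taken
after xor eax, 11: eax=(-115)^11=-122
after sub eax, 19: eax=(-122)-19=-141
after add ebx, 1: ebx=8+1=9
cmp ebx, 9  (cmp 9,9)
jl L2: not taken
halt.

-141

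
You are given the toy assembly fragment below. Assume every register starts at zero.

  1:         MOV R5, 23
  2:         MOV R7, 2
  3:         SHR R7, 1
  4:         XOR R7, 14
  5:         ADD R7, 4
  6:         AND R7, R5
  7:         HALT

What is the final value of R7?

19

after MOV R5, 23: R5=23
after MOV R7, 2: R7=2
after SHR R7, 1: R7=2>>1=1
after XOR R7, 14: R7=1^14=15
after ADD R7, 4: R7=15+4=19
after AND R7, R5: R7=19&23=19
halt.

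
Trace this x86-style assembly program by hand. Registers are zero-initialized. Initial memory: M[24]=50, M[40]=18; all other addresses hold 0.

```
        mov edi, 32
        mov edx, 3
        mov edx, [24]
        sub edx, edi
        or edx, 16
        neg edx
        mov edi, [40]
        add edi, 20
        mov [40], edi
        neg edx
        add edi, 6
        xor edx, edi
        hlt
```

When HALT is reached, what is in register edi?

edi=32
edx=3
edx=M[24]=50
edx=50-32=18
edx=18|16=18
edx=-(18)=-18
edi=M[40]=18
edi=18+20=38
mov [40], edi → M[40]=38
edx=-(-18)=18
edi=38+6=44
edx=18^44=62
halt.

44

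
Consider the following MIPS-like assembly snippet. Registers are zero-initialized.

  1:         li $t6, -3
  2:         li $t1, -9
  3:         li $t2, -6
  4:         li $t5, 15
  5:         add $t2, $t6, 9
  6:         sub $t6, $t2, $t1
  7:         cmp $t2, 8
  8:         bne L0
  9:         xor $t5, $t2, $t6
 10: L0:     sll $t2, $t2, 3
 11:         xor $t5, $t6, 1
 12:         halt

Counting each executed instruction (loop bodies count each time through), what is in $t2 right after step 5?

$t6=-3
$t1=-9
$t2=-6
$t5=15
$t2=(-3)+9=6
After step 5: $t2 = 6.

6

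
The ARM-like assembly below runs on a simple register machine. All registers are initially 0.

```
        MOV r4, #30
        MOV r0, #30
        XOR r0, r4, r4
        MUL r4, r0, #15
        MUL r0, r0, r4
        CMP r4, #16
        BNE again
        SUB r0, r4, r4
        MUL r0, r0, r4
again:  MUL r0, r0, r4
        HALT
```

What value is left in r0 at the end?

0

MOV r4, #30 → r4=30
MOV r0, #30 → r0=30
XOR r0, r4, r4 → r0=30^30=0
MUL r4, r0, #15 → r4=0*15=0
MUL r0, r0, r4 → r0=0*0=0
CMP r4, #16  (cmp 0,16)
BNE again: taken
MUL r0, r0, r4 → r0=0*0=0
halt.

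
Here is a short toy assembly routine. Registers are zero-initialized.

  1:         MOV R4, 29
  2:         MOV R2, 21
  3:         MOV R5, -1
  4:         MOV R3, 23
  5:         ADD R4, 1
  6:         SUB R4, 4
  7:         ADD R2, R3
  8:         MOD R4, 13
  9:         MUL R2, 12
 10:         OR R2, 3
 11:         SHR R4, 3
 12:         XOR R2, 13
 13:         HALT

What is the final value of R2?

542

R4=29
R2=21
R5=-1
R3=23
R4=29+1=30
R4=30-4=26
R2=21+23=44
R4=26%13=0
R2=44*12=528
R2=528|3=531
R4=0>>3=0
R2=531^13=542
halt.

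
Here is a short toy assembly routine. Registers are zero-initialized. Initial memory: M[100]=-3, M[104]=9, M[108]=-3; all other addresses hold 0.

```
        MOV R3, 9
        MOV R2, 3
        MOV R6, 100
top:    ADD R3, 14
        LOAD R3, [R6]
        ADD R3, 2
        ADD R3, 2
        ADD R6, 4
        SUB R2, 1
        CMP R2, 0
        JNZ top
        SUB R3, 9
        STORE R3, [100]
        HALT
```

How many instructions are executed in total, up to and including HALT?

MOV R3, 9 → R3=9
MOV R2, 3 → R2=3
MOV R6, 100 → R6=100
ADD R3, 14 → R3=9+14=23
LOAD R3, [R6] → R3=M[100]=-3
ADD R3, 2 → R3=(-3)+2=-1
ADD R3, 2 → R3=(-1)+2=1
ADD R6, 4 → R6=100+4=104
SUB R2, 1 → R2=3-1=2
CMP R2, 0  (cmp 2,0)
JNZ top: taken
ADD R3, 14 → R3=1+14=15
LOAD R3, [R6] → R3=M[104]=9
ADD R3, 2 → R3=9+2=11
ADD R3, 2 → R3=11+2=13
ADD R6, 4 → R6=104+4=108
SUB R2, 1 → R2=2-1=1
CMP R2, 0  (cmp 1,0)
JNZ top: taken
ADD R3, 14 → R3=13+14=27
LOAD R3, [R6] → R3=M[108]=-3
ADD R3, 2 → R3=(-3)+2=-1
ADD R3, 2 → R3=(-1)+2=1
ADD R6, 4 → R6=108+4=112
SUB R2, 1 → R2=1-1=0
CMP R2, 0  (cmp 0,0)
JNZ top: not taken
SUB R3, 9 → R3=1-9=-8
STORE R3, [100] → M[100]=-8
halt.
Total executed instructions: 30.

30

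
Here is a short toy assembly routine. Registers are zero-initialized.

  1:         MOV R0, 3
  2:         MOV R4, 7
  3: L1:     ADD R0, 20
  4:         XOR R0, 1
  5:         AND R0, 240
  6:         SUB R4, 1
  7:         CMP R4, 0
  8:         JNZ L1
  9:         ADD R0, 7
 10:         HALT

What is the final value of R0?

119

MOV R0, 3 → R0=3
MOV R4, 7 → R4=7
ADD R0, 20 → R0=3+20=23
XOR R0, 1 → R0=23^1=22
AND R0, 240 → R0=22&240=16
SUB R4, 1 → R4=7-1=6
CMP R4, 0  (cmp 6,0)
JNZ L1: taken
ADD R0, 20 → R0=16+20=36
XOR R0, 1 → R0=36^1=37
AND R0, 240 → R0=37&240=32
SUB R4, 1 → R4=6-1=5
CMP R4, 0  (cmp 5,0)
JNZ L1: taken
ADD R0, 20 → R0=32+20=52
XOR R0, 1 → R0=52^1=53
AND R0, 240 → R0=53&240=48
SUB R4, 1 → R4=5-1=4
CMP R4, 0  (cmp 4,0)
JNZ L1: taken
ADD R0, 20 → R0=48+20=68
XOR R0, 1 → R0=68^1=69
AND R0, 240 → R0=69&240=64
SUB R4, 1 → R4=4-1=3
CMP R4, 0  (cmp 3,0)
JNZ L1: taken
ADD R0, 20 → R0=64+20=84
XOR R0, 1 → R0=84^1=85
AND R0, 240 → R0=85&240=80
SUB R4, 1 → R4=3-1=2
CMP R4, 0  (cmp 2,0)
JNZ L1: taken
ADD R0, 20 → R0=80+20=100
XOR R0, 1 → R0=100^1=101
AND R0, 240 → R0=101&240=96
SUB R4, 1 → R4=2-1=1
CMP R4, 0  (cmp 1,0)
JNZ L1: taken
ADD R0, 20 → R0=96+20=116
XOR R0, 1 → R0=116^1=117
AND R0, 240 → R0=117&240=112
SUB R4, 1 → R4=1-1=0
CMP R4, 0  (cmp 0,0)
JNZ L1: not taken
ADD R0, 7 → R0=112+7=119
halt.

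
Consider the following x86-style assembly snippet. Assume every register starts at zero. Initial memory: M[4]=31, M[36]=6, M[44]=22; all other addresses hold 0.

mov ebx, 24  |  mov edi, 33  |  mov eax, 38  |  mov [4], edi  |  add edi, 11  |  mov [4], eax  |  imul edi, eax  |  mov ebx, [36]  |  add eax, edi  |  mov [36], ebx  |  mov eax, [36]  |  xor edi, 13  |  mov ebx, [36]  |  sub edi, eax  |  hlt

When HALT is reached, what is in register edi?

1663

ebx=24
edi=33
eax=38
mov [4], edi → M[4]=33
edi=33+11=44
mov [4], eax → M[4]=38
edi=44*38=1672
ebx=M[36]=6
eax=38+1672=1710
mov [36], ebx → M[36]=6
eax=M[36]=6
edi=1672^13=1669
ebx=M[36]=6
edi=1669-6=1663
halt.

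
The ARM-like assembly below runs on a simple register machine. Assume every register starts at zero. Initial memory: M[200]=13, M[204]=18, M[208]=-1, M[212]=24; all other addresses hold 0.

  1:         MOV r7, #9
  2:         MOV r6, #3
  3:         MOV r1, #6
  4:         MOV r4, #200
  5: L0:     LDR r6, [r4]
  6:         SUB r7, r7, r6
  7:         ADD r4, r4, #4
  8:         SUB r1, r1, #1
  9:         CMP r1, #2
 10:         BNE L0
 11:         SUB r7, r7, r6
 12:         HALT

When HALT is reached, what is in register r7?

-69

r7=9
r6=3
r1=6
r4=200
r6=M[200]=13
r7=9-13=-4
r4=200+4=204
r1=6-1=5
CMP r1, #2  (cmp 5,2)
BNE L0: taken
r6=M[204]=18
r7=(-4)-18=-22
r4=204+4=208
r1=5-1=4
CMP r1, #2  (cmp 4,2)
BNE L0: taken
r6=M[208]=-1
r7=(-22)-(-1)=-21
r4=208+4=212
r1=4-1=3
CMP r1, #2  (cmp 3,2)
BNE L0: taken
r6=M[212]=24
r7=(-21)-24=-45
r4=212+4=216
r1=3-1=2
CMP r1, #2  (cmp 2,2)
BNE L0: not taken
r7=(-45)-24=-69
halt.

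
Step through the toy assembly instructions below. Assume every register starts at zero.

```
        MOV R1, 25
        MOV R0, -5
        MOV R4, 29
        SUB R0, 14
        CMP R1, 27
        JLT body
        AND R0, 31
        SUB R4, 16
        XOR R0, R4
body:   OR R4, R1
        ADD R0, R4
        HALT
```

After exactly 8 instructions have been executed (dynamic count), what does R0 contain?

after MOV R1, 25: R1=25
after MOV R0, -5: R0=-5
after MOV R4, 29: R4=29
after SUB R0, 14: R0=(-5)-14=-19
CMP R1, 27  (cmp 25,27)
JLT body: taken
after OR R4, R1: R4=29|25=29
after ADD R0, R4: R0=(-19)+29=10
After step 8: R0 = 10.

10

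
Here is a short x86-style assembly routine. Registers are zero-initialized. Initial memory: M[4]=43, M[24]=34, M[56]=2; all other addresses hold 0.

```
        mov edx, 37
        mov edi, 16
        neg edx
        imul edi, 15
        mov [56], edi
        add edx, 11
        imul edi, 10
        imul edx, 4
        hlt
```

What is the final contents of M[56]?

240

mov edx, 37 → edx=37
mov edi, 16 → edi=16
neg edx → edx=-(37)=-37
imul edi, 15 → edi=16*15=240
mov [56], edi → M[56]=240
add edx, 11 → edx=(-37)+11=-26
imul edi, 10 → edi=240*10=2400
imul edx, 4 → edx=(-26)*4=-104
halt.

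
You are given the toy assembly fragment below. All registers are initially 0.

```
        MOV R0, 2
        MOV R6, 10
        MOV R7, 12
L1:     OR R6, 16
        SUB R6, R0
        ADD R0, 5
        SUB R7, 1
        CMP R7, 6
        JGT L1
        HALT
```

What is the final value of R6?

-29

after MOV R0, 2: R0=2
after MOV R6, 10: R6=10
after MOV R7, 12: R7=12
after OR R6, 16: R6=10|16=26
after SUB R6, R0: R6=26-2=24
after ADD R0, 5: R0=2+5=7
after SUB R7, 1: R7=12-1=11
CMP R7, 6  (cmp 11,6)
JGT L1: taken
after OR R6, 16: R6=24|16=24
after SUB R6, R0: R6=24-7=17
after ADD R0, 5: R0=7+5=12
after SUB R7, 1: R7=11-1=10
CMP R7, 6  (cmp 10,6)
JGT L1: taken
after OR R6, 16: R6=17|16=17
after SUB R6, R0: R6=17-12=5
after ADD R0, 5: R0=12+5=17
after SUB R7, 1: R7=10-1=9
CMP R7, 6  (cmp 9,6)
JGT L1: taken
after OR R6, 16: R6=5|16=21
after SUB R6, R0: R6=21-17=4
after ADD R0, 5: R0=17+5=22
after SUB R7, 1: R7=9-1=8
CMP R7, 6  (cmp 8,6)
JGT L1: taken
after OR R6, 16: R6=4|16=20
after SUB R6, R0: R6=20-22=-2
after ADD R0, 5: R0=22+5=27
after SUB R7, 1: R7=8-1=7
CMP R7, 6  (cmp 7,6)
JGT L1: taken
after OR R6, 16: R6=(-2)|16=-2
after SUB R6, R0: R6=(-2)-27=-29
after ADD R0, 5: R0=27+5=32
after SUB R7, 1: R7=7-1=6
CMP R7, 6  (cmp 6,6)
JGT L1: not taken
halt.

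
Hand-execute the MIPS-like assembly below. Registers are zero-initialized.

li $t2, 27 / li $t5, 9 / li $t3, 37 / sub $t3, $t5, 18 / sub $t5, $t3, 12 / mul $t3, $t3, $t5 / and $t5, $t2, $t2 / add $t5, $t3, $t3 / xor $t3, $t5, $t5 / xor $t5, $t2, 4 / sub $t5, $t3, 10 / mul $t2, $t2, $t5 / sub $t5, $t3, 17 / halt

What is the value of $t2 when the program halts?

li $t2, 27 → $t2=27
li $t5, 9 → $t5=9
li $t3, 37 → $t3=37
sub $t3, $t5, 18 → $t3=9-18=-9
sub $t5, $t3, 12 → $t5=(-9)-12=-21
mul $t3, $t3, $t5 → $t3=(-9)*(-21)=189
and $t5, $t2, $t2 → $t5=27&27=27
add $t5, $t3, $t3 → $t5=189+189=378
xor $t3, $t5, $t5 → $t3=378^378=0
xor $t5, $t2, 4 → $t5=27^4=31
sub $t5, $t3, 10 → $t5=0-10=-10
mul $t2, $t2, $t5 → $t2=27*(-10)=-270
sub $t5, $t3, 17 → $t5=0-17=-17
halt.

-270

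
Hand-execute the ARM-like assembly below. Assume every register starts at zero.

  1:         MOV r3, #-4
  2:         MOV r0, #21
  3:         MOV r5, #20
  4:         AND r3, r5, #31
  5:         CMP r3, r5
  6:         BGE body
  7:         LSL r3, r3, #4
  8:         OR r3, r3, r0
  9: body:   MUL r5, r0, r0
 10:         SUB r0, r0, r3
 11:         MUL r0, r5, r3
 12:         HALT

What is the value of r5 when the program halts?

MOV r3, #-4 → r3=-4
MOV r0, #21 → r0=21
MOV r5, #20 → r5=20
AND r3, r5, #31 → r3=20&31=20
CMP r3, r5  (cmp 20,20)
BGE body: taken
MUL r5, r0, r0 → r5=21*21=441
SUB r0, r0, r3 → r0=21-20=1
MUL r0, r5, r3 → r0=441*20=8820
halt.

441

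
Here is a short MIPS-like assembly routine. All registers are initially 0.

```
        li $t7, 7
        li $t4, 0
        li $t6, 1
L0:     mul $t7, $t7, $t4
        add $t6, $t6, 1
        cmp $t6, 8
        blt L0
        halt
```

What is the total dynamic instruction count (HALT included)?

32

$t7=7
$t4=0
$t6=1
$t7=7*0=0
$t6=1+1=2
cmp $t6, 8  (cmp 2,8)
blt L0: taken
$t7=0*0=0
$t6=2+1=3
cmp $t6, 8  (cmp 3,8)
blt L0: taken
$t7=0*0=0
$t6=3+1=4
cmp $t6, 8  (cmp 4,8)
blt L0: taken
$t7=0*0=0
$t6=4+1=5
cmp $t6, 8  (cmp 5,8)
blt L0: taken
$t7=0*0=0
$t6=5+1=6
cmp $t6, 8  (cmp 6,8)
blt L0: taken
$t7=0*0=0
$t6=6+1=7
cmp $t6, 8  (cmp 7,8)
blt L0: taken
$t7=0*0=0
$t6=7+1=8
cmp $t6, 8  (cmp 8,8)
blt L0: not taken
halt.
Total executed instructions: 32.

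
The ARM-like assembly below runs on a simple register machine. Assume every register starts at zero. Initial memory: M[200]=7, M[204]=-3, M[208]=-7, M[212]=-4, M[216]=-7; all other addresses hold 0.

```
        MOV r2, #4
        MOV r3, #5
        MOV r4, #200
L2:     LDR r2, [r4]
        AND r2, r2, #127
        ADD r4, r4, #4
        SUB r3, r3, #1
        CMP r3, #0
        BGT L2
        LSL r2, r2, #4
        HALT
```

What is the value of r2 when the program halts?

r2=4
r3=5
r4=200
r2=M[200]=7
r2=7&127=7
r4=200+4=204
r3=5-1=4
CMP r3, #0  (cmp 4,0)
BGT L2: taken
r2=M[204]=-3
r2=(-3)&127=125
r4=204+4=208
r3=4-1=3
CMP r3, #0  (cmp 3,0)
BGT L2: taken
r2=M[208]=-7
r2=(-7)&127=121
r4=208+4=212
r3=3-1=2
CMP r3, #0  (cmp 2,0)
BGT L2: taken
r2=M[212]=-4
r2=(-4)&127=124
r4=212+4=216
r3=2-1=1
CMP r3, #0  (cmp 1,0)
BGT L2: taken
r2=M[216]=-7
r2=(-7)&127=121
r4=216+4=220
r3=1-1=0
CMP r3, #0  (cmp 0,0)
BGT L2: not taken
r2=121<<4=1936
halt.

1936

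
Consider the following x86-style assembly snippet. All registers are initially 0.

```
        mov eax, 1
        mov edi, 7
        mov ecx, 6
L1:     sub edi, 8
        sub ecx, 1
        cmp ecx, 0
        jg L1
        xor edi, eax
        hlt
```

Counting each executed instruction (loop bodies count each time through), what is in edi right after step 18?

mov eax, 1 → eax=1
mov edi, 7 → edi=7
mov ecx, 6 → ecx=6
sub edi, 8 → edi=7-8=-1
sub ecx, 1 → ecx=6-1=5
cmp ecx, 0  (cmp 5,0)
jg L1: taken
sub edi, 8 → edi=(-1)-8=-9
sub ecx, 1 → ecx=5-1=4
cmp ecx, 0  (cmp 4,0)
jg L1: taken
sub edi, 8 → edi=(-9)-8=-17
sub ecx, 1 → ecx=4-1=3
cmp ecx, 0  (cmp 3,0)
jg L1: taken
sub edi, 8 → edi=(-17)-8=-25
sub ecx, 1 → ecx=3-1=2
cmp ecx, 0  (cmp 2,0)
After step 18: edi = -25.

-25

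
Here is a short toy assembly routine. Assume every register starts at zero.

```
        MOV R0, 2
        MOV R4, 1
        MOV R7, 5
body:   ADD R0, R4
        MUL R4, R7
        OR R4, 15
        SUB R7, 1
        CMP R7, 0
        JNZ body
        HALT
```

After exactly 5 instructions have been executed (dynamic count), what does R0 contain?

3

R0=2
R4=1
R7=5
R0=2+1=3
R4=1*5=5
After step 5: R0 = 3.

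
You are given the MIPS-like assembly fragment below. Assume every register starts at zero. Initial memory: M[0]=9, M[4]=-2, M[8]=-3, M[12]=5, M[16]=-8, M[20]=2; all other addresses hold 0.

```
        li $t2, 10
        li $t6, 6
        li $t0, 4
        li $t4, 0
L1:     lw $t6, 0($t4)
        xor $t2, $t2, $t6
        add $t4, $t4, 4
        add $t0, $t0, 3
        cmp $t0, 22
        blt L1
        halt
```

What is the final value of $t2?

-1

after li $t2, 10: $t2=10
after li $t6, 6: $t6=6
after li $t0, 4: $t0=4
after li $t4, 0: $t4=0
after lw $t6, 0($t4): $t6=M[0]=9
after xor $t2, $t2, $t6: $t2=10^9=3
after add $t4, $t4, 4: $t4=0+4=4
after add $t0, $t0, 3: $t0=4+3=7
cmp $t0, 22  (cmp 7,22)
blt L1: taken
after lw $t6, 0($t4): $t6=M[4]=-2
after xor $t2, $t2, $t6: $t2=3^(-2)=-3
after add $t4, $t4, 4: $t4=4+4=8
after add $t0, $t0, 3: $t0=7+3=10
cmp $t0, 22  (cmp 10,22)
blt L1: taken
after lw $t6, 0($t4): $t6=M[8]=-3
after xor $t2, $t2, $t6: $t2=(-3)^(-3)=0
after add $t4, $t4, 4: $t4=8+4=12
after add $t0, $t0, 3: $t0=10+3=13
cmp $t0, 22  (cmp 13,22)
blt L1: taken
after lw $t6, 0($t4): $t6=M[12]=5
after xor $t2, $t2, $t6: $t2=0^5=5
after add $t4, $t4, 4: $t4=12+4=16
after add $t0, $t0, 3: $t0=13+3=16
cmp $t0, 22  (cmp 16,22)
blt L1: taken
after lw $t6, 0($t4): $t6=M[16]=-8
after xor $t2, $t2, $t6: $t2=5^(-8)=-3
after add $t4, $t4, 4: $t4=16+4=20
after add $t0, $t0, 3: $t0=16+3=19
cmp $t0, 22  (cmp 19,22)
blt L1: taken
after lw $t6, 0($t4): $t6=M[20]=2
after xor $t2, $t2, $t6: $t2=(-3)^2=-1
after add $t4, $t4, 4: $t4=20+4=24
after add $t0, $t0, 3: $t0=19+3=22
cmp $t0, 22  (cmp 22,22)
blt L1: not taken
halt.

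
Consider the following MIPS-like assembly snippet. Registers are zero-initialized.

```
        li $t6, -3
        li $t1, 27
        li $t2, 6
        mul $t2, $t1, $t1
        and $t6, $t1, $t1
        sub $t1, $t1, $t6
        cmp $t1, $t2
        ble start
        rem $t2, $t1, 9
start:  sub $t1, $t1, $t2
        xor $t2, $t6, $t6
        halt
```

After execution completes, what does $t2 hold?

0

after li $t6, -3: $t6=-3
after li $t1, 27: $t1=27
after li $t2, 6: $t2=6
after mul $t2, $t1, $t1: $t2=27*27=729
after and $t6, $t1, $t1: $t6=27&27=27
after sub $t1, $t1, $t6: $t1=27-27=0
cmp $t1, $t2  (cmp 0,729)
ble start: taken
after sub $t1, $t1, $t2: $t1=0-729=-729
after xor $t2, $t6, $t6: $t2=27^27=0
halt.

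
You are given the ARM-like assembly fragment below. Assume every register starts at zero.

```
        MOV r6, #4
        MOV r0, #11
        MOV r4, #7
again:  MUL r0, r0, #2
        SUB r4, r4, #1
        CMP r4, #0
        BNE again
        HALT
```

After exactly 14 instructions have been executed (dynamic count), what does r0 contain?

after MOV r6, #4: r6=4
after MOV r0, #11: r0=11
after MOV r4, #7: r4=7
after MUL r0, r0, #2: r0=11*2=22
after SUB r4, r4, #1: r4=7-1=6
CMP r4, #0  (cmp 6,0)
BNE again: taken
after MUL r0, r0, #2: r0=22*2=44
after SUB r4, r4, #1: r4=6-1=5
CMP r4, #0  (cmp 5,0)
BNE again: taken
after MUL r0, r0, #2: r0=44*2=88
after SUB r4, r4, #1: r4=5-1=4
CMP r4, #0  (cmp 4,0)
After step 14: r0 = 88.

88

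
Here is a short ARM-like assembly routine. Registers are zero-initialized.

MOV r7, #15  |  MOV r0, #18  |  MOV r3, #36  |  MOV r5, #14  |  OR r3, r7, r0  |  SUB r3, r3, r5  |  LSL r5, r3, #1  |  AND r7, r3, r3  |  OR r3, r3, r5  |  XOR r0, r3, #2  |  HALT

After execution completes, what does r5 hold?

r7=15
r0=18
r3=36
r5=14
r3=15|18=31
r3=31-14=17
r5=17<<1=34
r7=17&17=17
r3=17|34=51
r0=51^2=49
halt.

34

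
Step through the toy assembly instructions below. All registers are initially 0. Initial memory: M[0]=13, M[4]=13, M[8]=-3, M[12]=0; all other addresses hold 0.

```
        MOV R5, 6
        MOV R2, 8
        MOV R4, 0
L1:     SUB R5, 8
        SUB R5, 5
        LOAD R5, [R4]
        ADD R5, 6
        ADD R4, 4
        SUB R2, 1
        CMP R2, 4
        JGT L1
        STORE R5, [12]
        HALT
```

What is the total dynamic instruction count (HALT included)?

R5=6
R2=8
R4=0
R5=6-8=-2
R5=(-2)-5=-7
R5=M[0]=13
R5=13+6=19
R4=0+4=4
R2=8-1=7
CMP R2, 4  (cmp 7,4)
JGT L1: taken
R5=19-8=11
R5=11-5=6
R5=M[4]=13
R5=13+6=19
R4=4+4=8
R2=7-1=6
CMP R2, 4  (cmp 6,4)
JGT L1: taken
R5=19-8=11
R5=11-5=6
R5=M[8]=-3
R5=(-3)+6=3
R4=8+4=12
R2=6-1=5
CMP R2, 4  (cmp 5,4)
JGT L1: taken
R5=3-8=-5
R5=(-5)-5=-10
R5=M[12]=0
R5=0+6=6
R4=12+4=16
R2=5-1=4
CMP R2, 4  (cmp 4,4)
JGT L1: not taken
STORE R5, [12] → M[12]=6
halt.
Total executed instructions: 37.

37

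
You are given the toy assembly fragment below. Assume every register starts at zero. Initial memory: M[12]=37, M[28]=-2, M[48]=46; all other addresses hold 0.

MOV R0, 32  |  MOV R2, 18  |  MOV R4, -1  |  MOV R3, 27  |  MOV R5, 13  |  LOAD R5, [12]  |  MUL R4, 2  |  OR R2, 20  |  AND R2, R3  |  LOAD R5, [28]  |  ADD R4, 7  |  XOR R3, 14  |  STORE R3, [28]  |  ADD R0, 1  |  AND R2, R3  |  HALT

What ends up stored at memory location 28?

MOV R0, 32 → R0=32
MOV R2, 18 → R2=18
MOV R4, -1 → R4=-1
MOV R3, 27 → R3=27
MOV R5, 13 → R5=13
LOAD R5, [12] → R5=M[12]=37
MUL R4, 2 → R4=(-1)*2=-2
OR R2, 20 → R2=18|20=22
AND R2, R3 → R2=22&27=18
LOAD R5, [28] → R5=M[28]=-2
ADD R4, 7 → R4=(-2)+7=5
XOR R3, 14 → R3=27^14=21
STORE R3, [28] → M[28]=21
ADD R0, 1 → R0=32+1=33
AND R2, R3 → R2=18&21=16
halt.

21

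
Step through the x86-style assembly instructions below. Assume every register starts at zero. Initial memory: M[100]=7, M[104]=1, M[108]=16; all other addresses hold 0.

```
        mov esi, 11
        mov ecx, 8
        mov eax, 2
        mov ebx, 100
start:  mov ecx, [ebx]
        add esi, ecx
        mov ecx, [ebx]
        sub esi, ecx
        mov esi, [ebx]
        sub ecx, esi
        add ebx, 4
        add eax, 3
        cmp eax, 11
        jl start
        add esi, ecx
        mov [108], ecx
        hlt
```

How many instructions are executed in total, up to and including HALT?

after mov esi, 11: esi=11
after mov ecx, 8: ecx=8
after mov eax, 2: eax=2
after mov ebx, 100: ebx=100
after mov ecx, [ebx]: ecx=M[100]=7
after add esi, ecx: esi=11+7=18
after mov ecx, [ebx]: ecx=M[100]=7
after sub esi, ecx: esi=18-7=11
after mov esi, [ebx]: esi=M[100]=7
after sub ecx, esi: ecx=7-7=0
after add ebx, 4: ebx=100+4=104
after add eax, 3: eax=2+3=5
cmp eax, 11  (cmp 5,11)
jl start: taken
after mov ecx, [ebx]: ecx=M[104]=1
after add esi, ecx: esi=7+1=8
after mov ecx, [ebx]: ecx=M[104]=1
after sub esi, ecx: esi=8-1=7
after mov esi, [ebx]: esi=M[104]=1
after sub ecx, esi: ecx=1-1=0
after add ebx, 4: ebx=104+4=108
after add eax, 3: eax=5+3=8
cmp eax, 11  (cmp 8,11)
jl start: taken
after mov ecx, [ebx]: ecx=M[108]=16
after add esi, ecx: esi=1+16=17
after mov ecx, [ebx]: ecx=M[108]=16
after sub esi, ecx: esi=17-16=1
after mov esi, [ebx]: esi=M[108]=16
after sub ecx, esi: ecx=16-16=0
after add ebx, 4: ebx=108+4=112
after add eax, 3: eax=8+3=11
cmp eax, 11  (cmp 11,11)
jl start: not taken
after add esi, ecx: esi=16+0=16
mov [108], ecx → M[108]=0
halt.
Total executed instructions: 37.

37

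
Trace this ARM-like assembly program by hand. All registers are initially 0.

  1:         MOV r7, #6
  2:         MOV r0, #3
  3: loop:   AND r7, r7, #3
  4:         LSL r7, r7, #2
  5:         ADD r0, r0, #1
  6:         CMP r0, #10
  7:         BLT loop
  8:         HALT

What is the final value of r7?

0

after MOV r7, #6: r7=6
after MOV r0, #3: r0=3
after AND r7, r7, #3: r7=6&3=2
after LSL r7, r7, #2: r7=2<<2=8
after ADD r0, r0, #1: r0=3+1=4
CMP r0, #10  (cmp 4,10)
BLT loop: taken
after AND r7, r7, #3: r7=8&3=0
after LSL r7, r7, #2: r7=0<<2=0
after ADD r0, r0, #1: r0=4+1=5
CMP r0, #10  (cmp 5,10)
BLT loop: taken
after AND r7, r7, #3: r7=0&3=0
after LSL r7, r7, #2: r7=0<<2=0
after ADD r0, r0, #1: r0=5+1=6
CMP r0, #10  (cmp 6,10)
BLT loop: taken
after AND r7, r7, #3: r7=0&3=0
after LSL r7, r7, #2: r7=0<<2=0
after ADD r0, r0, #1: r0=6+1=7
CMP r0, #10  (cmp 7,10)
BLT loop: taken
after AND r7, r7, #3: r7=0&3=0
after LSL r7, r7, #2: r7=0<<2=0
after ADD r0, r0, #1: r0=7+1=8
CMP r0, #10  (cmp 8,10)
BLT loop: taken
after AND r7, r7, #3: r7=0&3=0
after LSL r7, r7, #2: r7=0<<2=0
after ADD r0, r0, #1: r0=8+1=9
CMP r0, #10  (cmp 9,10)
BLT loop: taken
after AND r7, r7, #3: r7=0&3=0
after LSL r7, r7, #2: r7=0<<2=0
after ADD r0, r0, #1: r0=9+1=10
CMP r0, #10  (cmp 10,10)
BLT loop: not taken
halt.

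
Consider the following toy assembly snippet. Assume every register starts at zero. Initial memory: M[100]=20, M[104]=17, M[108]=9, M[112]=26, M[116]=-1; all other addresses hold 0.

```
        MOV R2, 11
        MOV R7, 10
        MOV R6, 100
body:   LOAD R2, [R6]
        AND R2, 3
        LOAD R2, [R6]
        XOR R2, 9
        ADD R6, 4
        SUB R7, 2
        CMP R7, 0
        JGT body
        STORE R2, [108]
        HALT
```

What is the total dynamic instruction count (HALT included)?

MOV R2, 11 → R2=11
MOV R7, 10 → R7=10
MOV R6, 100 → R6=100
LOAD R2, [R6] → R2=M[100]=20
AND R2, 3 → R2=20&3=0
LOAD R2, [R6] → R2=M[100]=20
XOR R2, 9 → R2=20^9=29
ADD R6, 4 → R6=100+4=104
SUB R7, 2 → R7=10-2=8
CMP R7, 0  (cmp 8,0)
JGT body: taken
LOAD R2, [R6] → R2=M[104]=17
AND R2, 3 → R2=17&3=1
LOAD R2, [R6] → R2=M[104]=17
XOR R2, 9 → R2=17^9=24
ADD R6, 4 → R6=104+4=108
SUB R7, 2 → R7=8-2=6
CMP R7, 0  (cmp 6,0)
JGT body: taken
LOAD R2, [R6] → R2=M[108]=9
AND R2, 3 → R2=9&3=1
LOAD R2, [R6] → R2=M[108]=9
XOR R2, 9 → R2=9^9=0
ADD R6, 4 → R6=108+4=112
SUB R7, 2 → R7=6-2=4
CMP R7, 0  (cmp 4,0)
JGT body: taken
LOAD R2, [R6] → R2=M[112]=26
AND R2, 3 → R2=26&3=2
LOAD R2, [R6] → R2=M[112]=26
XOR R2, 9 → R2=26^9=19
ADD R6, 4 → R6=112+4=116
SUB R7, 2 → R7=4-2=2
CMP R7, 0  (cmp 2,0)
JGT body: taken
LOAD R2, [R6] → R2=M[116]=-1
AND R2, 3 → R2=(-1)&3=3
LOAD R2, [R6] → R2=M[116]=-1
XOR R2, 9 → R2=(-1)^9=-10
ADD R6, 4 → R6=116+4=120
SUB R7, 2 → R7=2-2=0
CMP R7, 0  (cmp 0,0)
JGT body: not taken
STORE R2, [108] → M[108]=-10
halt.
Total executed instructions: 45.

45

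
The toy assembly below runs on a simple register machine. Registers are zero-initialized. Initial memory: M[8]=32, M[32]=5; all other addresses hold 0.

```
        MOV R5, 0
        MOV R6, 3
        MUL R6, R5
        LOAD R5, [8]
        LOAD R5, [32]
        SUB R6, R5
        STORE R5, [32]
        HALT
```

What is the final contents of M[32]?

5

after MOV R5, 0: R5=0
after MOV R6, 3: R6=3
after MUL R6, R5: R6=3*0=0
after LOAD R5, [8]: R5=M[8]=32
after LOAD R5, [32]: R5=M[32]=5
after SUB R6, R5: R6=0-5=-5
STORE R5, [32] → M[32]=5
halt.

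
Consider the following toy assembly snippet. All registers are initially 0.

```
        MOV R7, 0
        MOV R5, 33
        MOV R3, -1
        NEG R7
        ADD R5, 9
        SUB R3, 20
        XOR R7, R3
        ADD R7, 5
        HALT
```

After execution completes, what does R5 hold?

after MOV R7, 0: R7=0
after MOV R5, 33: R5=33
after MOV R3, -1: R3=-1
after NEG R7: R7=-(0)=0
after ADD R5, 9: R5=33+9=42
after SUB R3, 20: R3=(-1)-20=-21
after XOR R7, R3: R7=0^(-21)=-21
after ADD R7, 5: R7=(-21)+5=-16
halt.

42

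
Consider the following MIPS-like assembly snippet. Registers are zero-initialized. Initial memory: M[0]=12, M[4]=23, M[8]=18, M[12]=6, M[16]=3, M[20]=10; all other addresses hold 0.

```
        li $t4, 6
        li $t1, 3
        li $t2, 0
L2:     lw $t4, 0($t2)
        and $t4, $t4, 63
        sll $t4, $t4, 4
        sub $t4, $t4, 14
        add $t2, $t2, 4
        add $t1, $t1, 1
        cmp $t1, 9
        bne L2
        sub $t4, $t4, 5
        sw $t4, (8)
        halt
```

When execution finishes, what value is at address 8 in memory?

141

li $t4, 6 → $t4=6
li $t1, 3 → $t1=3
li $t2, 0 → $t2=0
lw $t4, 0($t2) → $t4=M[0]=12
and $t4, $t4, 63 → $t4=12&63=12
sll $t4, $t4, 4 → $t4=12<<4=192
sub $t4, $t4, 14 → $t4=192-14=178
add $t2, $t2, 4 → $t2=0+4=4
add $t1, $t1, 1 → $t1=3+1=4
cmp $t1, 9  (cmp 4,9)
bne L2: taken
lw $t4, 0($t2) → $t4=M[4]=23
and $t4, $t4, 63 → $t4=23&63=23
sll $t4, $t4, 4 → $t4=23<<4=368
sub $t4, $t4, 14 → $t4=368-14=354
add $t2, $t2, 4 → $t2=4+4=8
add $t1, $t1, 1 → $t1=4+1=5
cmp $t1, 9  (cmp 5,9)
bne L2: taken
lw $t4, 0($t2) → $t4=M[8]=18
and $t4, $t4, 63 → $t4=18&63=18
sll $t4, $t4, 4 → $t4=18<<4=288
sub $t4, $t4, 14 → $t4=288-14=274
add $t2, $t2, 4 → $t2=8+4=12
add $t1, $t1, 1 → $t1=5+1=6
cmp $t1, 9  (cmp 6,9)
bne L2: taken
lw $t4, 0($t2) → $t4=M[12]=6
and $t4, $t4, 63 → $t4=6&63=6
sll $t4, $t4, 4 → $t4=6<<4=96
sub $t4, $t4, 14 → $t4=96-14=82
add $t2, $t2, 4 → $t2=12+4=16
add $t1, $t1, 1 → $t1=6+1=7
cmp $t1, 9  (cmp 7,9)
bne L2: taken
lw $t4, 0($t2) → $t4=M[16]=3
and $t4, $t4, 63 → $t4=3&63=3
sll $t4, $t4, 4 → $t4=3<<4=48
sub $t4, $t4, 14 → $t4=48-14=34
add $t2, $t2, 4 → $t2=16+4=20
add $t1, $t1, 1 → $t1=7+1=8
cmp $t1, 9  (cmp 8,9)
bne L2: taken
lw $t4, 0($t2) → $t4=M[20]=10
and $t4, $t4, 63 → $t4=10&63=10
sll $t4, $t4, 4 → $t4=10<<4=160
sub $t4, $t4, 14 → $t4=160-14=146
add $t2, $t2, 4 → $t2=20+4=24
add $t1, $t1, 1 → $t1=8+1=9
cmp $t1, 9  (cmp 9,9)
bne L2: not taken
sub $t4, $t4, 5 → $t4=146-5=141
sw $t4, (8) → M[8]=141
halt.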